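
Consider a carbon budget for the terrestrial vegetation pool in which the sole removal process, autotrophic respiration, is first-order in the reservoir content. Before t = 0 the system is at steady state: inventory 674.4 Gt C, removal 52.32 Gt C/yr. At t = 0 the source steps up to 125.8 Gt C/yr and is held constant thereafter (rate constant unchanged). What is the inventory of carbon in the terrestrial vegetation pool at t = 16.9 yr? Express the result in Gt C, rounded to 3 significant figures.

The sink rate constant is k = F₀/M₀ = 52.32/674.4 = 0.07758 yr⁻¹.
Solving dM/dt = F₁ − kM with M(0) = M₀ gives M(t) = F₁/k + (M₀ − F₁/k)·e^(−kt).
F₁/k = 125.8/0.07758 = 1621.6 Gt C; kt = 0.07758 × 16.9 = 1.311, e^(−kt) = 0.2695.
M(16.9) = 1621.6 + (674.4 − 1621.6) × 0.2695 = 1621.6 − 255.3 = 1366.3 Gt C.

1370 Gt C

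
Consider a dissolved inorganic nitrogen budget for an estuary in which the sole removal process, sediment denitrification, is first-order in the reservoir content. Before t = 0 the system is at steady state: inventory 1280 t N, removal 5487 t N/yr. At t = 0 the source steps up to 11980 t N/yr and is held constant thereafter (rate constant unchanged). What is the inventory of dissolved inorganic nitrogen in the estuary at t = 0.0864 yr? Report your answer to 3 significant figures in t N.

1750 t N

The sink rate constant is k = F₀/M₀ = 5487/1280 = 4.287 yr⁻¹.
Solving dM/dt = F₁ − kM with M(0) = M₀ gives M(t) = F₁/k + (M₀ − F₁/k)·e^(−kt).
F₁/k = 11980/4.287 = 2794.7 t N; kt = 4.287 × 0.0864 = 0.3704, e^(−kt) = 0.6905.
M(0.0864) = 2794.7 + (1280 − 2794.7) × 0.6905 = 2794.7 − 1046 = 1748.8 t N.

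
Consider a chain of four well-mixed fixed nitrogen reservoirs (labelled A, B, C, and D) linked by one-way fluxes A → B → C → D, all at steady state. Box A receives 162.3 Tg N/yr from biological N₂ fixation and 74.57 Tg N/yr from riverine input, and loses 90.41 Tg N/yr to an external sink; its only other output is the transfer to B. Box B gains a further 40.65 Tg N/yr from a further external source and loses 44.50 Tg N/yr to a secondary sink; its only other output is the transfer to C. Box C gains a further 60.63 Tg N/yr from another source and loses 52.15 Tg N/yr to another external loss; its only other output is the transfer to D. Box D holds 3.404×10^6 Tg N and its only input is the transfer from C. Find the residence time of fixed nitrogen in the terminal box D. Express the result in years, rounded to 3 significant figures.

22500 yr

Box A: F(A→B) = (162.3 + 74.57) − 90.41 = 146.46 Tg N/yr.
Box B: F(B→C) = (146.46 + 40.65) − 44.50 = 142.61 Tg N/yr.
Box C: F(C→D) = (142.61 + 60.63) − 52.15 = 151.09 Tg N/yr.
Box D throughput = its input = 151.09 Tg N/yr; τ = 3.404×10^6 / 151.09 = 22530 yr.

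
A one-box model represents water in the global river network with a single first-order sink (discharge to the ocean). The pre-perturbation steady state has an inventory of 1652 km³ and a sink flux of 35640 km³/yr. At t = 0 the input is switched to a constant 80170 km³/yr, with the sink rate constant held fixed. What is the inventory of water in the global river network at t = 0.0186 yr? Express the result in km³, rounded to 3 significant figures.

τ = M₀/F₀ = 1652/35640 = 0.04635 yr; rate constant k = 1/τ.
New steady state M_∞ = F₁/k = F₁·τ = 80170 × 0.04635 = 3716.1 km³.
M(t) = M_∞ + (M₀ − M_∞)·e^(−t/τ); t/τ = 0.0186/0.04635 = 0.4013, so e^(−t/τ) = 0.6695.
M(t) = 3716.1 − 2064 × 0.6695 = 2334.2 km³.

2330 km³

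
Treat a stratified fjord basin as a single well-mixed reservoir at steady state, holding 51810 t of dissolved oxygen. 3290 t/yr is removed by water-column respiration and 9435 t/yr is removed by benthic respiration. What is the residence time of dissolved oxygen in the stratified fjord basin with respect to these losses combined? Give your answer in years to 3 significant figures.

4.07 yr

Total removal = 3290 + 9435 = 12725 t/yr.
τ = M / ΣF_out = 51810 / 12725 = 4.072 yr.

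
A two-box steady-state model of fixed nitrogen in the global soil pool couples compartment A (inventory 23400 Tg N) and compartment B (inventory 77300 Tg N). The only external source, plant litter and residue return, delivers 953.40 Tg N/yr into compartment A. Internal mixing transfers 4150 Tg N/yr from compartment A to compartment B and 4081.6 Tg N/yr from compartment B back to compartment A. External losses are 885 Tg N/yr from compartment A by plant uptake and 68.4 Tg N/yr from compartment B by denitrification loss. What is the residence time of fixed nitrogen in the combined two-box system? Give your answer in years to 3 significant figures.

Residence time in the combined system uses the total inventory and the total *external* removal — internal exchanges between the two boxes cancel.
M_total = 23400 + 77300 = 100700 Tg N.
ΣF_external_out = 885 + 68.4 = 953.40 Tg N/yr.
τ = M_total / ΣF_ext = 100700 / 953.40 = 105.6 yr.

106 yr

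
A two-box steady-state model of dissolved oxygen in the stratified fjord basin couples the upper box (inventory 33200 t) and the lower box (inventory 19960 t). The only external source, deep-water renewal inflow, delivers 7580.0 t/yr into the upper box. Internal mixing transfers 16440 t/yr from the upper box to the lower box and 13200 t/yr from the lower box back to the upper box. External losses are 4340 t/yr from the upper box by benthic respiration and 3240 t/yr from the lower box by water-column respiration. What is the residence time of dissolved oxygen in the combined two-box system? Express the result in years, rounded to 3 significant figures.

7.01 yr

Residence time in the combined system uses the total inventory and the total *external* removal — internal exchanges between the two boxes cancel.
M_total = 33200 + 19960 = 53160 t.
ΣF_external_out = 4340 + 3240 = 7580.0 t/yr.
τ = M_total / ΣF_ext = 53160 / 7580.0 = 7.013 yr.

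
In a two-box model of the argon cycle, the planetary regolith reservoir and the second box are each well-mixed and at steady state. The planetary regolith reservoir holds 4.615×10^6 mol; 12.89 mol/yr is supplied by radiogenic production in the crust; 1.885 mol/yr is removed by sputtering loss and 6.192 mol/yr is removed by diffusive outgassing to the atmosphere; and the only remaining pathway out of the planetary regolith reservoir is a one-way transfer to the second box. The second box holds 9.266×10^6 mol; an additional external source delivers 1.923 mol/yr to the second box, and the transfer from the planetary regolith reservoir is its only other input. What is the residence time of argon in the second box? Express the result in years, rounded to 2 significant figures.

Balance the planetary regolith reservoir: ΣF_in = 12.890 mol/yr.
Transfer to the second box = ΣF_in − (1.885 + 6.192) = 4.8130 mol/yr.
Total input to the second box = 4.8130 + 1.923 = 6.7360 mol/yr; at steady state this equals its total output.
τ = M / F = 9.266×10^6 / 6.7360 = 1.376×10^6 yr.

1.4×10^6 yr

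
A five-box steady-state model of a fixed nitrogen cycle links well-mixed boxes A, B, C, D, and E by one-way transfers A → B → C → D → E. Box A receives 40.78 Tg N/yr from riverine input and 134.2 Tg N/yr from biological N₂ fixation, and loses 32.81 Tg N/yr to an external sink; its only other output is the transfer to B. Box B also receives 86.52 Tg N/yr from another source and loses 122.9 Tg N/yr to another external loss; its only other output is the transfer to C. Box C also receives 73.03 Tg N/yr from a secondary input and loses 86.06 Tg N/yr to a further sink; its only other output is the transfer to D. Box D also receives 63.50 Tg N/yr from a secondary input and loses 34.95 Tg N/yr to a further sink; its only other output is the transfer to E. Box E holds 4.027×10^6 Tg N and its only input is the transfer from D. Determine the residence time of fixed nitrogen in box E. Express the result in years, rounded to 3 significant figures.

33200 yr

Box A: F(A→B) = (40.78 + 134.2) − 32.81 = 142.17 Tg N/yr.
Box B: F(B→C) = (142.17 + 86.52) − 122.9 = 105.79 Tg N/yr.
Box C: F(C→D) = (105.79 + 73.03) − 86.06 = 92.760 Tg N/yr.
Box D: F(D→E) = (92.760 + 63.50) − 34.95 = 121.31 Tg N/yr.
Box E throughput = its input = 121.31 Tg N/yr; τ = 4.027×10^6 / 121.31 = 33200 yr.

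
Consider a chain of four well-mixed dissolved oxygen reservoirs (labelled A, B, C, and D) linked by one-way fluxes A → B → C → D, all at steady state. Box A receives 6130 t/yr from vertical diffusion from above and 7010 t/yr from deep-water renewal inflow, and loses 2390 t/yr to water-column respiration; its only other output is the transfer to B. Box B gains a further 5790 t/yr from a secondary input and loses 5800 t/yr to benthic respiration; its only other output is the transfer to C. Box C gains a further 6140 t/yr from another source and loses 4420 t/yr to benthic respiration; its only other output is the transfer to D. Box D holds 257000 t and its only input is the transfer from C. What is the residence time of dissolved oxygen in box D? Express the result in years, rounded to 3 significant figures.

20.6 yr

Box A: F(A→B) = (6130 + 7010) − 2390 = 10750 t/yr.
Box B: F(B→C) = (10750 + 5790) − 5800 = 10740 t/yr.
Box C: F(C→D) = (10740 + 6140) − 4420 = 12460 t/yr.
Box D throughput = its input = 12460 t/yr; τ = 257000 / 12460 = 20.63 yr.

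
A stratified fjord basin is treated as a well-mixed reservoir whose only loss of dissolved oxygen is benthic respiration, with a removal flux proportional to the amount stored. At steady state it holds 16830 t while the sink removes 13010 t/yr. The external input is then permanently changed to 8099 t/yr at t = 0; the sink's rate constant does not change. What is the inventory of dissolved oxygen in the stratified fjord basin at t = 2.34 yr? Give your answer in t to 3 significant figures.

τ = M₀/F₀ = 16830/13010 = 1.294 yr; rate constant k = 1/τ.
New steady state M_∞ = F₁/k = F₁·τ = 8099 × 1.294 = 10477 t.
M(t) = M_∞ + (M₀ − M_∞)·e^(−t/τ); t/τ = 2.34/1.294 = 1.809, so e^(−t/τ) = 0.1638.
M(t) = 10477 + 6353 × 0.1638 = 11518 t.

11500 t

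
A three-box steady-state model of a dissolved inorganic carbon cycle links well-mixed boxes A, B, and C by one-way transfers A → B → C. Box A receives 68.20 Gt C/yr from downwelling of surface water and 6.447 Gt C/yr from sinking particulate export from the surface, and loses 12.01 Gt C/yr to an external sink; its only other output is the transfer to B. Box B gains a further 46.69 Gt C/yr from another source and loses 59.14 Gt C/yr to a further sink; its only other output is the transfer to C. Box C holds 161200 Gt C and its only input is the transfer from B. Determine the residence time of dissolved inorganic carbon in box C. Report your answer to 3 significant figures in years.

Box A: F(A→B) = (68.20 + 6.447) − 12.01 = 62.637 Gt C/yr.
Box B: F(B→C) = (62.637 + 46.69) − 59.14 = 50.187 Gt C/yr.
Box C throughput = its input = 50.187 Gt C/yr; τ = 161200 / 50.187 = 3212 yr.

3210 yr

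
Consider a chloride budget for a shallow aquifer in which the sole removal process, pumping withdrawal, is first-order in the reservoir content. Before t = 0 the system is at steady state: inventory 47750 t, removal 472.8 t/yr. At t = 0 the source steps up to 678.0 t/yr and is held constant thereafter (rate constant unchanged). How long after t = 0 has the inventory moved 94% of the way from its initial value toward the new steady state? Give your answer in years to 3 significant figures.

τ = M₀/F₀ = 47750/472.8 = 101.0 yr.
The remaining gap fraction is e^(−t/τ); 94% covered ⇒ e^(−t/τ) = 0.0600.
t = −τ ln(0.0600) = 101.0 × 2.813 = 284.1 yr.

284 yr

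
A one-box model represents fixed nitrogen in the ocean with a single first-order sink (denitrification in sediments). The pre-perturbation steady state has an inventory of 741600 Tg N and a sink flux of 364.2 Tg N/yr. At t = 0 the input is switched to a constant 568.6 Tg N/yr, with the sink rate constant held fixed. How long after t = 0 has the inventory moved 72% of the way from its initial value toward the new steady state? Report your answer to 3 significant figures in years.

τ = M₀/F₀ = 741600/364.2 = 2036 yr.
The remaining gap fraction is e^(−t/τ); 72% covered ⇒ e^(−t/τ) = 0.280.
t = −τ ln(0.280) = 2036 × 1.273 = 2592 yr.

2590 yr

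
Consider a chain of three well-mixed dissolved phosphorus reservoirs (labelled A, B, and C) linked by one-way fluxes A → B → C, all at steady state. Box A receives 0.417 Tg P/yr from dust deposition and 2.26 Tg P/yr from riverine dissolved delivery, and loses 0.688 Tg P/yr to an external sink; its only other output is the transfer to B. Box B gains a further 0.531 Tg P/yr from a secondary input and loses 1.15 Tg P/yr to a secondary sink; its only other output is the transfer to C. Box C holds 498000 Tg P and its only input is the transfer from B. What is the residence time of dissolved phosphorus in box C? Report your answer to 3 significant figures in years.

364000 yr

Box A: F(A→B) = (0.417 + 2.26) − 0.688 = 1.9890 Tg P/yr.
Box B: F(B→C) = (1.9890 + 0.531) − 1.15 = 1.3700 Tg P/yr.
Box C throughput = its input = 1.3700 Tg P/yr; τ = 498000 / 1.3700 = 363500 yr.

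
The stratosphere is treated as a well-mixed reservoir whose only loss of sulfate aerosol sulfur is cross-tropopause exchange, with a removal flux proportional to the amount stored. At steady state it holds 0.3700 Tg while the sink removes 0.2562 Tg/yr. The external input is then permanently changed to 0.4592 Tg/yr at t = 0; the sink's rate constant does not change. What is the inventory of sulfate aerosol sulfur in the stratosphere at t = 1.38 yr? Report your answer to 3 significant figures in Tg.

τ = M₀/F₀ = 0.3700/0.2562 = 1.444 yr; rate constant k = 1/τ.
New steady state M_∞ = F₁/k = F₁·τ = 0.4592 × 1.444 = 0.66317 Tg.
M(t) = M_∞ + (M₀ − M_∞)·e^(−t/τ); t/τ = 1.38/1.444 = 0.9556, so e^(−t/τ) = 0.3846.
M(t) = 0.66317 − 0.2932 × 0.3846 = 0.55042 Tg.

0.550 Tg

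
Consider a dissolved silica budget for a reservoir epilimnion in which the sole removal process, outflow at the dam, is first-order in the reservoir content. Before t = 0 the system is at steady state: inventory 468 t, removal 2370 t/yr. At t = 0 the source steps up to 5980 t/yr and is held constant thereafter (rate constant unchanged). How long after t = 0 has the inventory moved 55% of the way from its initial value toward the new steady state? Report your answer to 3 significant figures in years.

0.158 yr

τ = M₀/F₀ = 468/2370 = 0.1975 yr.
The remaining gap fraction is e^(−t/τ); 55% covered ⇒ e^(−t/τ) = 0.450.
t = −τ ln(0.450) = 0.1975 × 0.7985 = 0.1577 yr.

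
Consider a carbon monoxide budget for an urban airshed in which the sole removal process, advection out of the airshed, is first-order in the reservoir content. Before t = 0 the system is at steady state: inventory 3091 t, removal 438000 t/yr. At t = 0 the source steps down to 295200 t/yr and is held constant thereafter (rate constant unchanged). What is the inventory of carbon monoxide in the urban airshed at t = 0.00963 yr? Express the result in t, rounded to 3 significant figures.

2340 t

τ = M₀/F₀ = 3091/438000 = 0.007057 yr; rate constant k = 1/τ.
New steady state M_∞ = F₁/k = F₁·τ = 295200 × 0.007057 = 2083.2 t.
M(t) = M_∞ + (M₀ − M_∞)·e^(−t/τ); t/τ = 0.00963/0.007057 = 1.365, so e^(−t/τ) = 0.2555.
M(t) = 2083.2 + 1008 × 0.2555 = 2340.7 t.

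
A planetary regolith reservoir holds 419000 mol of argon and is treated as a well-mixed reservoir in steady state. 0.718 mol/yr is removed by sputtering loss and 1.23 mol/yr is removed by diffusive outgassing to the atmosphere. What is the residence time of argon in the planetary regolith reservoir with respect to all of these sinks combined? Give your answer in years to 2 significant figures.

Total removal flux = 0.718 + 1.23 = 1.9480 mol/yr.
τ = M / ΣF_out = 419000 / 1.9480 = 215100 yr.

220000 yr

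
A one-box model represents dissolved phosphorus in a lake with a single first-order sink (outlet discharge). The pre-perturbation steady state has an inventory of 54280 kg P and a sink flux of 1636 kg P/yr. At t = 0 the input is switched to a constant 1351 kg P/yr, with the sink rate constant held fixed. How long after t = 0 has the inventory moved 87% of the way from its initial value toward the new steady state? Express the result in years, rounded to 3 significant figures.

τ = M₀/F₀ = 54280/1636 = 33.18 yr.
The remaining gap fraction is e^(−t/τ); 87% covered ⇒ e^(−t/τ) = 0.130.
t = −τ ln(0.130) = 33.18 × 2.040 = 67.69 yr.

67.7 yr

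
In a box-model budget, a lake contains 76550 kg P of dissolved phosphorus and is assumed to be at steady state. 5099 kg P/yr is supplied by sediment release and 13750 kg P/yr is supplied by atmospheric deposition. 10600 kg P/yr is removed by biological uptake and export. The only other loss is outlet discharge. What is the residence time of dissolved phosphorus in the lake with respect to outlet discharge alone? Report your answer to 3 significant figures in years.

At steady state ΣF_in = ΣF_out.
ΣF_in = 5099 + 13750 = 18849 kg P/yr.
Outlet discharge flux = ΣF_in − (10600) = 18849 − 10600 = 8249 kg P/yr.
τ = M / F = 76550 / 8249 = 9.280 yr.

9.28 yr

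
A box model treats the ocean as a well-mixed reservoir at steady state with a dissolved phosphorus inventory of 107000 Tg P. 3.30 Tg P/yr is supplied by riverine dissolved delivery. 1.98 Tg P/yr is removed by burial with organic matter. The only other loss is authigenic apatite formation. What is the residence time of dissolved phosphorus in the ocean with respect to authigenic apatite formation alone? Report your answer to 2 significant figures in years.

81000 yr

At steady state ΣF_in = ΣF_out.
ΣF_in = 3.3000 Tg P/yr.
Authigenic apatite formation flux = ΣF_in − (1.98) = 3.3000 − 1.980 = 1.320 Tg P/yr.
τ = M / F = 107000 / 1.320 = 81060 yr.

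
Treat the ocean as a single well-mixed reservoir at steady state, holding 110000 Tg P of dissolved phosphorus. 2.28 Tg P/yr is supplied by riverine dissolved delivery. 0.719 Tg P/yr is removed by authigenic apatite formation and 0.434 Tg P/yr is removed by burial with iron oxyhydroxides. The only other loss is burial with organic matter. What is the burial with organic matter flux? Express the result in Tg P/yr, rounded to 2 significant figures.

1.1 Tg P/yr

At steady state ΣF_in = ΣF_out.
ΣF_in = 2.2800 Tg P/yr.
Burial with organic matter flux = ΣF_in − (0.719 + 0.434) = 2.2800 − 1.153 = 1.127 Tg P/yr.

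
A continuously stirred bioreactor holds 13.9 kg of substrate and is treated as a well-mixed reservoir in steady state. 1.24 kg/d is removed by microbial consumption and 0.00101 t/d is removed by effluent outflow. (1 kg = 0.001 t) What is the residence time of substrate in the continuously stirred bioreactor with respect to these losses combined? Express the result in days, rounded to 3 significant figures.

6.18 d

Convert the effluent outflow flux: 0.00101 t/d = 1.010 kg/d.
Total removal = 1.240 + 1.010 = 2.2500 kg/d.
τ = M / ΣF_out = 13.9 / 2.2500 = 6.178 d.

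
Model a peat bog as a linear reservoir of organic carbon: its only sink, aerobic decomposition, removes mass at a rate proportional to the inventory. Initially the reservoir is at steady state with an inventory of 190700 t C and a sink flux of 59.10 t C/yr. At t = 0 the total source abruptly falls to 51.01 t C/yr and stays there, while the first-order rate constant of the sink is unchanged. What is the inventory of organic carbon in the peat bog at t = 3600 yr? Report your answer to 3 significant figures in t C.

Residence time τ = M₀/F₀ = 3227 yr. The eventual steady state is M_∞ = M₀·(F₁/F₀) = 190700 × 51.01/59.10 = 164600 t C.
The anomaly ΔM(t) = M(t) − M_∞ decays as ΔM₀·e^(−t/τ) with ΔM₀ = 190700 − 164600 = 26100 t C.
At t = 3600 yr, e^(−t/τ) = e^(−1.116) = 0.3277, so ΔM = 8554 t C and M = 164600 + 8554 = 173150 t C.

173000 t C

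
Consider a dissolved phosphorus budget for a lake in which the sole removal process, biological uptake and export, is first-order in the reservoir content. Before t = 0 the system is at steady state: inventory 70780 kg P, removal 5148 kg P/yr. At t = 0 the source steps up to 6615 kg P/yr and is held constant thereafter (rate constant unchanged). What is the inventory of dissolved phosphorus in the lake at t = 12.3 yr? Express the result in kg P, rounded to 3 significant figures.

τ = M₀/F₀ = 70780/5148 = 13.75 yr; rate constant k = 1/τ.
New steady state M_∞ = F₁/k = F₁·τ = 6615 × 13.75 = 90950 kg P.
M(t) = M_∞ + (M₀ − M_∞)·e^(−t/τ); t/τ = 12.3/13.75 = 0.8946, so e^(−t/τ) = 0.4088.
M(t) = 90950 − 20170 × 0.4088 = 82705 kg P.

82700 kg P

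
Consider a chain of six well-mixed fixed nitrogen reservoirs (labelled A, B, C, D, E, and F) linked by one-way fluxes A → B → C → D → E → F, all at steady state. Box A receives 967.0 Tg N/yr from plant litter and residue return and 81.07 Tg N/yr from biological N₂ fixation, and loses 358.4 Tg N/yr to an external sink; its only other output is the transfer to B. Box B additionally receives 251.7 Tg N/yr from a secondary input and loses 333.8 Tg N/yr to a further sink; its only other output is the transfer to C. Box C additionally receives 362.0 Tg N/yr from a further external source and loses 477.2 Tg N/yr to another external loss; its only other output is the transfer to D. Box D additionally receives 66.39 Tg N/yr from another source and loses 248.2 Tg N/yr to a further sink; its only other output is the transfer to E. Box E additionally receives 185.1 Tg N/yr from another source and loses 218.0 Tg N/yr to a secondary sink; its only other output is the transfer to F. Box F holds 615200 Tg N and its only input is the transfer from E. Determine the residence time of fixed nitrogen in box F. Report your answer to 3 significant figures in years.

Box A: F(A→B) = (967.0 + 81.07) − 358.4 = 689.67 Tg N/yr.
Box B: F(B→C) = (689.67 + 251.7) − 333.8 = 607.57 Tg N/yr.
Box C: F(C→D) = (607.57 + 362.0) − 477.2 = 492.37 Tg N/yr.
Box D: F(D→E) = (492.37 + 66.39) − 248.2 = 310.56 Tg N/yr.
Box E: F(E→F) = (310.56 + 185.1) − 218.0 = 277.66 Tg N/yr.
Box F throughput = its input = 277.66 Tg N/yr; τ = 615200 / 277.66 = 2216 yr.

2220 yr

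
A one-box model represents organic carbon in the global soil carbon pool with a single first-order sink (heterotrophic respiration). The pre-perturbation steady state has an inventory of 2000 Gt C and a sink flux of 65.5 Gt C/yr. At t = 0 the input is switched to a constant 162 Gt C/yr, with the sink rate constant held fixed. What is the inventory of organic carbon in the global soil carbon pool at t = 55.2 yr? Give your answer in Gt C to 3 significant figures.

The sink rate constant is k = F₀/M₀ = 65.5/2000 = 0.03275 yr⁻¹.
Solving dM/dt = F₁ − kM with M(0) = M₀ gives M(t) = F₁/k + (M₀ − F₁/k)·e^(−kt).
F₁/k = 162/0.03275 = 4946.6 Gt C; kt = 0.03275 × 55.2 = 1.808, e^(−kt) = 0.1640.
M(55.2) = 4946.6 + (2000 − 4946.6) × 0.1640 = 4946.6 − 483.3 = 4463.3 Gt C.

4460 Gt C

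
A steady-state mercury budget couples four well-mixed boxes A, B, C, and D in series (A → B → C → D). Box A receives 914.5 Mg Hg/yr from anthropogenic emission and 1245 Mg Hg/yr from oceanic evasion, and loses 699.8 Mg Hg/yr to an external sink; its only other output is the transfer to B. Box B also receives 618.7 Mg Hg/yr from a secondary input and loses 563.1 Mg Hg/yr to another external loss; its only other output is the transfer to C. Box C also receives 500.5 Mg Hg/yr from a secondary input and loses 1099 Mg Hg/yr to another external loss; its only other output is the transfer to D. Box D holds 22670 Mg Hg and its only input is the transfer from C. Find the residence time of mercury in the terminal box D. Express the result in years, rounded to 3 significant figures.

24.7 yr

Box A: F(A→B) = (914.5 + 1245) − 699.8 = 1459.7 Mg Hg/yr.
Box B: F(B→C) = (1459.7 + 618.7) − 563.1 = 1515.3 Mg Hg/yr.
Box C: F(C→D) = (1515.3 + 500.5) − 1099 = 916.80 Mg Hg/yr.
Box D throughput = its input = 916.80 Mg Hg/yr; τ = 22670 / 916.80 = 24.73 yr.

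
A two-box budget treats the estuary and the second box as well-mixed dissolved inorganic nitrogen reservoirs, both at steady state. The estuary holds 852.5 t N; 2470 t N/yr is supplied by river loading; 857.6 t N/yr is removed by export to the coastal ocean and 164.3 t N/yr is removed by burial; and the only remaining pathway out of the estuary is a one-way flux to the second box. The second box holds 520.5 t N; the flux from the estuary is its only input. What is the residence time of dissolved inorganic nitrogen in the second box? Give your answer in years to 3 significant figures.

0.359 yr

Balance the estuary: ΣF_in = 2470.0 t N/yr.
Flux to the second box = ΣF_in − (857.6 + 164.3) = 1448.1 t N/yr.
At steady state the output of the second box equals its input, 1448.1 t N/yr.
τ = M / F = 520.5 / 1448.1 = 0.3594 yr.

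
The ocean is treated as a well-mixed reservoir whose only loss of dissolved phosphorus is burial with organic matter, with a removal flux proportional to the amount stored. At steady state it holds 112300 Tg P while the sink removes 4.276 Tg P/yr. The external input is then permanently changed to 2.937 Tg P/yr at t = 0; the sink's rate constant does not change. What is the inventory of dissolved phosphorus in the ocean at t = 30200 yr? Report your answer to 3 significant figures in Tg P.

88300 Tg P

τ = M₀/F₀ = 112300/4.276 = 26260 yr; rate constant k = 1/τ.
New steady state M_∞ = F₁/k = F₁·τ = 2.937 × 26260 = 77134 Tg P.
M(t) = M_∞ + (M₀ − M_∞)·e^(−t/τ); t/τ = 30200/26260 = 1.150, so e^(−t/τ) = 0.3167.
M(t) = 77134 + 35170 × 0.3167 = 88270 Tg P.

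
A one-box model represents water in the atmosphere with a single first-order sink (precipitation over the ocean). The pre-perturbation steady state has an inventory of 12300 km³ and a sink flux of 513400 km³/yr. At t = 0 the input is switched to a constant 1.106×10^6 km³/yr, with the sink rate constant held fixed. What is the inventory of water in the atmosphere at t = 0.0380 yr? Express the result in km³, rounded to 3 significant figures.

23600 km³

Residence time τ = M₀/F₀ = 0.02396 yr. The eventual steady state is M_∞ = M₀·(F₁/F₀) = 12300 × 1.106×10^6/513400 = 26497 km³.
The anomaly ΔM(t) = M(t) − M_∞ decays as ΔM₀·e^(−t/τ) with ΔM₀ = 12300 − 26497 = −14200 km³.
At t = 0.0380 yr, e^(−t/τ) = e^(−1.586) = 0.2047, so ΔM = −2907 km³ and M = 26497 − 2907 = 23591 km³.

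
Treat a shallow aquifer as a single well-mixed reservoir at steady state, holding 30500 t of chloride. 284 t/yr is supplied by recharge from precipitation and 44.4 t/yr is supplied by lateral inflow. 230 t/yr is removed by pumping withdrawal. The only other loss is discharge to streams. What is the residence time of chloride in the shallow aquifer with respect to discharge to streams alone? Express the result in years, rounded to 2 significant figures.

310 yr

At steady state ΣF_in = ΣF_out.
ΣF_in = 284 + 44.4 = 328.40 t/yr.
Discharge to streams flux = ΣF_in − (230) = 328.40 − 230.0 = 98.40 t/yr.
τ = M / F = 30500 / 98.40 = 310.0 yr.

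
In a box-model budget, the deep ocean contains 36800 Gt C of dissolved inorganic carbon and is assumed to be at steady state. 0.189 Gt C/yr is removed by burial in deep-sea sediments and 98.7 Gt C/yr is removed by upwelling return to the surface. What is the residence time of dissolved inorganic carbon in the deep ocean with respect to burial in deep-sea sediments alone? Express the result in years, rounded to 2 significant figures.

190000 yr

Residence time with respect to a single sink: τ = M / F_sink.
τ = 36800 / 0.189 = 194700 yr.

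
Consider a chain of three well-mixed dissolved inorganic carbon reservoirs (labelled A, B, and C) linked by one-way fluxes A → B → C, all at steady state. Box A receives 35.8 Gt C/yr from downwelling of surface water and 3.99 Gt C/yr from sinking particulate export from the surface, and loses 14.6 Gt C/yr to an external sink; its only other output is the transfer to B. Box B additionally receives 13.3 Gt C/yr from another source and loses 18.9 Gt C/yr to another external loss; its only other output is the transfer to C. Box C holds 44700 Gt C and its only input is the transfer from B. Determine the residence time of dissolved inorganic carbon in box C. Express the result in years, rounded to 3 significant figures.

Box A: F(A→B) = (35.8 + 3.99) − 14.6 = 25.190 Gt C/yr.
Box B: F(B→C) = (25.190 + 13.3) − 18.9 = 19.590 Gt C/yr.
Box C throughput = its input = 19.590 Gt C/yr; τ = 44700 / 19.590 = 2282 yr.

2280 yr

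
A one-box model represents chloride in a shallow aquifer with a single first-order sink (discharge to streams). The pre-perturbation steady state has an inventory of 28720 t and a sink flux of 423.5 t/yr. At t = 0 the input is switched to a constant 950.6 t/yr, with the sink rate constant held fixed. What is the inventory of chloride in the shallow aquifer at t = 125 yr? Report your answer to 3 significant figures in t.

58800 t

The sink rate constant is k = F₀/M₀ = 423.5/28720 = 0.01475 yr⁻¹.
Solving dM/dt = F₁ − kM with M(0) = M₀ gives M(t) = F₁/k + (M₀ − F₁/k)·e^(−kt).
F₁/k = 950.6/0.01475 = 64466 t; kt = 0.01475 × 125 = 1.843, e^(−kt) = 0.1583.
M(125) = 64466 + (28720 − 64466) × 0.1583 = 64466 − 5659 = 58807 t.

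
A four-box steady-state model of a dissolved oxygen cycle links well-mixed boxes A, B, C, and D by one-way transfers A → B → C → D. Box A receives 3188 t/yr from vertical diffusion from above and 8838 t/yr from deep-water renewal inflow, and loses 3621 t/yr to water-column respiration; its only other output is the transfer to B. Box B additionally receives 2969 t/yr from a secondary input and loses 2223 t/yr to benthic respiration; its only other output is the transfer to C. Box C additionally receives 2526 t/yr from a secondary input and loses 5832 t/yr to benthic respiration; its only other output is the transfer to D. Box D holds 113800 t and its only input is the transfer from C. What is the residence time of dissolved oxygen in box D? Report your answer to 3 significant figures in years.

19.5 yr

Box A: F(A→B) = (3188 + 8838) − 3621 = 8405.0 t/yr.
Box B: F(B→C) = (8405.0 + 2969) − 2223 = 9151.0 t/yr.
Box C: F(C→D) = (9151.0 + 2526) − 5832 = 5845.0 t/yr.
Box D throughput = its input = 5845.0 t/yr; τ = 113800 / 5845.0 = 19.47 yr.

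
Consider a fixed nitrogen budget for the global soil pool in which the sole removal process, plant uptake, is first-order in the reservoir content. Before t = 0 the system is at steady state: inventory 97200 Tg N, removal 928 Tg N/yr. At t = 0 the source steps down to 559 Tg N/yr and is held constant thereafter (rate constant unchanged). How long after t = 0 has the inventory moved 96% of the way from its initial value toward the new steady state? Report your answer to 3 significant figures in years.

τ = M₀/F₀ = 97200/928 = 104.7 yr.
The remaining gap fraction is e^(−t/τ); 96% covered ⇒ e^(−t/τ) = 0.0400.
t = −τ ln(0.0400) = 104.7 × 3.219 = 337.1 yr.

337 yr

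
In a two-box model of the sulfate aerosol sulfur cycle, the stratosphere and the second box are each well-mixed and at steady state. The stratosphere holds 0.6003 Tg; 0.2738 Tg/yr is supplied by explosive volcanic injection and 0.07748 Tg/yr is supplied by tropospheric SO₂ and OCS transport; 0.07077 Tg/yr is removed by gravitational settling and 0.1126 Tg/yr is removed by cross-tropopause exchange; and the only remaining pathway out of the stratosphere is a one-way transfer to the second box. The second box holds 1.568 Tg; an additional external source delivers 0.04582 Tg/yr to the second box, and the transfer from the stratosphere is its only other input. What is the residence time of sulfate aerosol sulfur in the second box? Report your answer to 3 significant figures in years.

Balance the stratosphere: ΣF_in = 0.2738 + 0.07748 = 0.35128 Tg/yr.
Transfer to the second box = ΣF_in − (0.07077 + 0.1126) = 0.16791 Tg/yr.
Total input to the second box = 0.16791 + 0.04582 = 0.21373 Tg/yr; at steady state this equals its total output.
τ = M / F = 1.568 / 0.21373 = 7.336 yr.

7.34 yr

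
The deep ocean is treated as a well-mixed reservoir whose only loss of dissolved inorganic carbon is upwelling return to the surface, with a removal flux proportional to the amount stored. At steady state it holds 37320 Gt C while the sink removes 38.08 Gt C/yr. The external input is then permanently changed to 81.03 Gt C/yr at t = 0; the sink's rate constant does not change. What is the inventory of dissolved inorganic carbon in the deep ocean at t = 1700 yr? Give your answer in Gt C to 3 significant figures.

Residence time τ = M₀/F₀ = 980.0 yr. The eventual steady state is M_∞ = M₀·(F₁/F₀) = 37320 × 81.03/38.08 = 79413 Gt C.
The anomaly ΔM(t) = M(t) − M_∞ decays as ΔM₀·e^(−t/τ) with ΔM₀ = 37320 − 79413 = −42090 Gt C.
At t = 1700 yr, e^(−t/τ) = e^(−1.735) = 0.1765, so ΔM = −7428 Gt C and M = 79413 − 7428 = 71985 Gt C.

72000 Gt C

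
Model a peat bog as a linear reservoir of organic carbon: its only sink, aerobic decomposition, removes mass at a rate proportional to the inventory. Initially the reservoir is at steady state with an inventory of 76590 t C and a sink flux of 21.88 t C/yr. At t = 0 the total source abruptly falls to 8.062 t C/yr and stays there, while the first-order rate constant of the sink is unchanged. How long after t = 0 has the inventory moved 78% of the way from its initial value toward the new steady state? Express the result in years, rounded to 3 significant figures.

τ = M₀/F₀ = 76590/21.88 = 3500 yr.
The remaining gap fraction is e^(−t/τ); 78% covered ⇒ e^(−t/τ) = 0.220.
t = −τ ln(0.220) = 3500 × 1.514 = 5300 yr.

5300 yr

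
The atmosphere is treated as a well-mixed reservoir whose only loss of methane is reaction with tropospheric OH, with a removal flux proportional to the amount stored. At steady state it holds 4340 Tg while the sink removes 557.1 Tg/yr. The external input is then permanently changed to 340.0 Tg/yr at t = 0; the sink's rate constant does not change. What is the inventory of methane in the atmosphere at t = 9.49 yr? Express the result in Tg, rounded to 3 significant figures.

τ = M₀/F₀ = 4340/557.1 = 7.790 yr; rate constant k = 1/τ.
New steady state M_∞ = F₁/k = F₁·τ = 340.0 × 7.790 = 2648.7 Tg.
M(t) = M_∞ + (M₀ − M_∞)·e^(−t/τ); t/τ = 9.49/7.790 = 1.218, so e^(−t/τ) = 0.2958.
M(t) = 2648.7 + 1691 × 0.2958 = 3148.9 Tg.

3150 Tg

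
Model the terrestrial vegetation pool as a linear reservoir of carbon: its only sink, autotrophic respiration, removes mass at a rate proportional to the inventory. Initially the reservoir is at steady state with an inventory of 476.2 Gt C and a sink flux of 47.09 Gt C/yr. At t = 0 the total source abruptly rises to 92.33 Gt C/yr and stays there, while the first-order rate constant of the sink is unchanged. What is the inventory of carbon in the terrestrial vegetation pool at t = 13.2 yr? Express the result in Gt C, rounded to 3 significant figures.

τ = M₀/F₀ = 476.2/47.09 = 10.11 yr; rate constant k = 1/τ.
New steady state M_∞ = F₁/k = F₁·τ = 92.33 × 10.11 = 933.69 Gt C.
M(t) = M_∞ + (M₀ − M_∞)·e^(−t/τ); t/τ = 13.2/10.11 = 1.305, so e^(−t/τ) = 0.2711.
M(t) = 933.69 − 457.5 × 0.2711 = 809.67 Gt C.

810 Gt C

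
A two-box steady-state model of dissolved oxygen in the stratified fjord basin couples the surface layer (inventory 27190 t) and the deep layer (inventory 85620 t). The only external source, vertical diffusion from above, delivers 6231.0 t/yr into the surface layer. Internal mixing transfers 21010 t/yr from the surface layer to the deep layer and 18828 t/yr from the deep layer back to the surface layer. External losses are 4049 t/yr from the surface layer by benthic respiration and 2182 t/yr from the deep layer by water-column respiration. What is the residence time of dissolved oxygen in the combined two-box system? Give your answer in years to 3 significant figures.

Residence time in the combined system uses the total inventory and the total *external* removal — internal exchanges between the two boxes cancel.
M_total = 27190 + 85620 = 112810 t.
ΣF_external_out = 4049 + 2182 = 6231.0 t/yr.
τ = M_total / ΣF_ext = 112810 / 6231.0 = 18.10 yr.

18.1 yr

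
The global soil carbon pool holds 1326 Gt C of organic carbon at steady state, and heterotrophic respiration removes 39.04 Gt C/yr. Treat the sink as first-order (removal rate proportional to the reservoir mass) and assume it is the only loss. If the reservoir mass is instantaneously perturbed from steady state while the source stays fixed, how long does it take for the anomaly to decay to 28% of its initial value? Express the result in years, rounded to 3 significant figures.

43.2 yr

For a linear reservoir the anomaly decays as exp(−t/τ) with τ = M/F = 1326/39.04 = 33.97 yr.
exp(−t/τ) = 0.28 ⇒ t = −τ ln(0.28) = 33.97 × 1.273 = 43.24 yr.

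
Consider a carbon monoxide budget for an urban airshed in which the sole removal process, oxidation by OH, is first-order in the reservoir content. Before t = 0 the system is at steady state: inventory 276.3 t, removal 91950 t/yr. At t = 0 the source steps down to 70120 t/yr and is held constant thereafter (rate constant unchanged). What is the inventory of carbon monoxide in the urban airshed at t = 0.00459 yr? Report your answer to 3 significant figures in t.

225 t

The sink rate constant is k = F₀/M₀ = 91950/276.3 = 332.8 yr⁻¹.
Solving dM/dt = F₁ − kM with M(0) = M₀ gives M(t) = F₁/k + (M₀ − F₁/k)·e^(−kt).
F₁/k = 70120/332.8 = 210.70 t; kt = 332.8 × 0.00459 = 1.528, e^(−kt) = 0.2171.
M(0.00459) = 210.70 + (276.3 − 210.70) × 0.2171 = 210.70 + 14.24 = 224.94 t.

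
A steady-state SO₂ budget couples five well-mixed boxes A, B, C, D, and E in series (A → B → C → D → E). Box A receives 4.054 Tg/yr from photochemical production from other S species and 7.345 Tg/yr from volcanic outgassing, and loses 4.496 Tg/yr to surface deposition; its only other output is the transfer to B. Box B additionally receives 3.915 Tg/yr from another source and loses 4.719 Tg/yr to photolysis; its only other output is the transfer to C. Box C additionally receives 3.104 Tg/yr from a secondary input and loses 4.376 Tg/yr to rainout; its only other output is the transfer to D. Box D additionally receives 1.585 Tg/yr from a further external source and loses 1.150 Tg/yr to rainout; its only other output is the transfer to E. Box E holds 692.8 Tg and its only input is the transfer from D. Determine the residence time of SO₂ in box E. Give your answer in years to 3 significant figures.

Box A: F(A→B) = (4.054 + 7.345) − 4.496 = 6.9030 Tg/yr.
Box B: F(B→C) = (6.9030 + 3.915) − 4.719 = 6.0990 Tg/yr.
Box C: F(C→D) = (6.0990 + 3.104) − 4.376 = 4.8270 Tg/yr.
Box D: F(D→E) = (4.8270 + 1.585) − 1.150 = 5.2620 Tg/yr.
Box E throughput = its input = 5.2620 Tg/yr; τ = 692.8 / 5.2620 = 131.7 yr.

132 yr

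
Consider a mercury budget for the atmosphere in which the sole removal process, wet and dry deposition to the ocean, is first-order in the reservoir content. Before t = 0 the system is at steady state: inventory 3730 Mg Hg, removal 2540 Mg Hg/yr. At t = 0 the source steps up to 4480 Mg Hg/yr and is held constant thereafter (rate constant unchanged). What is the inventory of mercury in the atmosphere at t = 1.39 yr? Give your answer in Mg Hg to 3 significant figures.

τ = M₀/F₀ = 3730/2540 = 1.469 yr; rate constant k = 1/τ.
New steady state M_∞ = F₁/k = F₁·τ = 4480 × 1.469 = 6578.9 Mg Hg.
M(t) = M_∞ + (M₀ − M_∞)·e^(−t/τ); t/τ = 1.39/1.469 = 0.9465, so e^(−t/τ) = 0.3881.
M(t) = 6578.9 − 2849 × 0.3881 = 5473.3 Mg Hg.

5470 Mg Hg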